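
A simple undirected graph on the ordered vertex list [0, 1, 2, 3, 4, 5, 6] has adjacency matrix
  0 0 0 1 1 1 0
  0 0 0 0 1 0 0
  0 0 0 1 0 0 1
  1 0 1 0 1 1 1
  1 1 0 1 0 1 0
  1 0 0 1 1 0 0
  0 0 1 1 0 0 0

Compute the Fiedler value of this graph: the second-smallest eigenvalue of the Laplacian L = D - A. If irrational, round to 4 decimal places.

Each diagonal entry of L is the vertex degree and each off-diagonal entry is -1 where an edge is present, 0 otherwise; in the order [0, 1, 2, 3, 4, 5, 6] the diagonal is [3, 1, 2, 5, 4, 3, 2]. The sorted Laplacian eigenvalues are [0, 0.7035, 1.3427, 3, 4, 4.8813, 6.0725]; the algebraic connectivity is the second entry, 0.7035. There is one zero in the spectrum, matching the 1 component. By the matrix-tree theorem the graph has (1/7) * product of the nonzero eigenvalues = 48 spanning trees.

0.7035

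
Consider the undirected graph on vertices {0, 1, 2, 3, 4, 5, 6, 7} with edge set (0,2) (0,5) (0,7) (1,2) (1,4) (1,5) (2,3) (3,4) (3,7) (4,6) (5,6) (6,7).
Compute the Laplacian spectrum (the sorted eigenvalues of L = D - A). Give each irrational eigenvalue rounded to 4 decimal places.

With the vertex order [0, 1, 2, 3, 4, 5, 6, 7], the degrees are [3, 3, 3, 3, 3, 3, 3, 3], giving D = diag(3, 3, 3, 3, 3, 3, 3, 3) and L = D - A. Diagonalising L (or applying a numerical eigensolver to the 8x8 matrix) gives the spectrum above. The single zero eigenvalue shows the graph is connected. There is one zero in the spectrum, matching the 1 component. The largest eigenvalue, 6, is at most the vertex count 8.

[0, 2, 2, 2, 4, 4, 4, 6]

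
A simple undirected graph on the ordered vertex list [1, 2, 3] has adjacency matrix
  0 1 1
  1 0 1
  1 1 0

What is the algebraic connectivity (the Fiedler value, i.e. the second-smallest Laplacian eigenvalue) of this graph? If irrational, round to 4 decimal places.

3

Reading degrees in the order [1, 2, 3] gives [2, 2, 2]; set D = diag(2, 2, 2) and form L = D - A. The sorted Laplacian eigenvalues are [0, 3, 3]; the algebraic connectivity is the second entry, 3.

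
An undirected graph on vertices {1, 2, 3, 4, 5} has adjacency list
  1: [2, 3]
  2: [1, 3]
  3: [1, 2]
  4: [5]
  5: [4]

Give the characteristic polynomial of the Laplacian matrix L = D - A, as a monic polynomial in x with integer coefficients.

x^5 - 8x^4 + 21x^3 - 18x^2

With the vertex order [1, 2, 3, 4, 5], the degrees are [2, 2, 2, 1, 1], giving D = diag(2, 2, 2, 1, 1) and L = D - A. Computing det(xI - L) by cofactor expansion (or equivalently via sum-over-permutations) gives x^5 - 8x^4 + 21x^3 - 18x^2. Since p(0) = det(-L) = 0, x divides p(x). The largest eigenvalue, 3, is at most the vertex count 5.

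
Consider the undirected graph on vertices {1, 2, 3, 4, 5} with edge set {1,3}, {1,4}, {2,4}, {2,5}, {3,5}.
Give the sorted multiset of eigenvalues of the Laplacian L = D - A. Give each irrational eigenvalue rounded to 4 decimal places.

[0, 1.3820, 1.3820, 3.6180, 3.6180]

Reading degrees in the order [1, 2, 3, 4, 5] gives [2, 2, 2, 2, 2]; set D = diag(2, 2, 2, 2, 2) and form L = D - A. Since every row of L sums to 0, the all-ones vector is in the kernel and 0 is an eigenvalue. The single zero eigenvalue shows the graph is connected. The largest eigenvalue, 3.6180, is at most the vertex count 5.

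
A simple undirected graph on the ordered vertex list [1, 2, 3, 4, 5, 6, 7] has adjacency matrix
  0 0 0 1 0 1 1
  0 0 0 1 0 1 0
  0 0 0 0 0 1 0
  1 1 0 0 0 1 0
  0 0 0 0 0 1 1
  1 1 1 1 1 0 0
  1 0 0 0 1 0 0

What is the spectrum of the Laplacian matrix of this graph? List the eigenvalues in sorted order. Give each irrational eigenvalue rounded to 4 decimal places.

With the vertex order [1, 2, 3, 4, 5, 6, 7], the degrees are [3, 2, 1, 3, 2, 5, 2], giving D = diag(3, 2, 1, 3, 2, 5, 2) and L = D - A. The multiplicity of 0 as a Laplacian eigenvalue equals the number of connected components.

[0, 0.8890, 1.1894, 2.3106, 3.0875, 4.3809, 6.1426]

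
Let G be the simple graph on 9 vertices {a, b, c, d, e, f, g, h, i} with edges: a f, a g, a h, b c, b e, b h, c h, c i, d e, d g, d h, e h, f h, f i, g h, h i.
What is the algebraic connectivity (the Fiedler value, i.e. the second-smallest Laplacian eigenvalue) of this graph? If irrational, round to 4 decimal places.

Reading degrees in the order [a, b, c, d, e, f, g, h, i] gives [3, 3, 3, 3, 3, 3, 3, 8, 3]; set D = diag(3, 3, 3, 3, 3, 3, 3, 8, 3) and form L = D - A. Computing the eigenvalues of L and sorting gives [0, 1.5858, 1.5858, 3, 3, 4.4142, 4.4142, 5, 9]. The Fiedler value lambda_2 = 1.5858 is strictly positive, so the graph is connected. The largest eigenvalue, 9, is at most the vertex count 9.

1.5858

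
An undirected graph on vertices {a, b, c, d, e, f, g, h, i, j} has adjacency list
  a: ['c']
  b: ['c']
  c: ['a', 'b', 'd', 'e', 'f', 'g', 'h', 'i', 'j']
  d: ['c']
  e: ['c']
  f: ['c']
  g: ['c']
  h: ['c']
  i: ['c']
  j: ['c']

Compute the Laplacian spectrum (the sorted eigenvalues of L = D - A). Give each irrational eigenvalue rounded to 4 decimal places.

[0, 1, 1, 1, 1, 1, 1, 1, 1, 10]

With the vertex order [a, b, c, d, e, f, g, h, i, j], the degrees are [1, 1, 9, 1, 1, 1, 1, 1, 1, 1], giving D = diag(1, 1, 9, 1, 1, 1, 1, 1, 1, 1) and L = D - A. Diagonalising L (or applying a numerical eigensolver to the 10x10 matrix) gives the spectrum above. The single zero eigenvalue shows the graph is connected. The eigenvalues sum to 18, which equals trace(L) = 2|E|. By the matrix-tree theorem the graph has (1/10) * product of the nonzero eigenvalues = 1 spanning tree.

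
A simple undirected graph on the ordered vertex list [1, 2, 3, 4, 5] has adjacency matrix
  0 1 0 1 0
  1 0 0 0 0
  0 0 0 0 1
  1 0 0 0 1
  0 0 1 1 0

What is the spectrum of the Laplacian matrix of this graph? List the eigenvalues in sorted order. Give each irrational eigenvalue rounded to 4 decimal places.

With the vertex order [1, 2, 3, 4, 5], the degrees are [2, 1, 1, 2, 2], giving D = diag(2, 1, 1, 2, 2) and L = D - A. L is symmetric positive semidefinite, so every eigenvalue is real and nonnegative. The single zero eigenvalue shows the graph is connected. There is one zero in the spectrum, matching the 1 component.

[0, 0.3820, 1.3820, 2.6180, 3.6180]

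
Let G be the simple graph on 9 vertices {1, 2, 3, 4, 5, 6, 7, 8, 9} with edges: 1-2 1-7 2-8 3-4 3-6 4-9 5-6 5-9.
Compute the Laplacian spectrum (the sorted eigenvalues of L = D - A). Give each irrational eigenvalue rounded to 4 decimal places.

Reading degrees in the order [1, 2, 3, 4, 5, 6, 7, 8, 9] gives [2, 2, 2, 2, 2, 2, 1, 1, 2]; set D = diag(2, 2, 2, 2, 2, 2, 1, 1, 2) and form L = D - A. L is symmetric positive semidefinite, so every eigenvalue is real and nonnegative. The 2 zero eigenvalues correspond to the 2 connected components.

[0, 0, 0.5858, 1.3820, 1.3820, 2, 3.4142, 3.6180, 3.6180]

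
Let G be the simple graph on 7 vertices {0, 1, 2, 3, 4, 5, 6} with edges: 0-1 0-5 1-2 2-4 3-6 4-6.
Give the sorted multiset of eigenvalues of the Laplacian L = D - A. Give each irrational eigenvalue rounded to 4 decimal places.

Reading degrees in the order [0, 1, 2, 3, 4, 5, 6] gives [2, 2, 2, 1, 2, 1, 2]; set D = diag(2, 2, 2, 1, 2, 1, 2) and form L = D - A. The multiplicity of 0 as a Laplacian eigenvalue equals the number of connected components. The single zero eigenvalue shows the graph is connected. The largest eigenvalue, 3.8019, is at most the vertex count 7. The eigenvalues sum to 12, which equals trace(L) = 2|E|.

[0, 0.1981, 0.7530, 1.5550, 2.4450, 3.2470, 3.8019]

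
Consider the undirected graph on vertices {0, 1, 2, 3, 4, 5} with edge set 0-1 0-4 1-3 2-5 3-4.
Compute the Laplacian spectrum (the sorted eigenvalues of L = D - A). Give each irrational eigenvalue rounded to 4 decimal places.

[0, 0, 2, 2, 2, 4]

With the vertex order [0, 1, 2, 3, 4, 5], the degrees are [2, 2, 1, 2, 2, 1], giving D = diag(2, 2, 1, 2, 2, 1) and L = D - A. Diagonalising L (or applying a numerical eigensolver to the 6x6 matrix) gives the spectrum above. The 2 zero eigenvalues correspond to the 2 connected components. The eigenvalues sum to 10, which equals trace(L) = 2|E|.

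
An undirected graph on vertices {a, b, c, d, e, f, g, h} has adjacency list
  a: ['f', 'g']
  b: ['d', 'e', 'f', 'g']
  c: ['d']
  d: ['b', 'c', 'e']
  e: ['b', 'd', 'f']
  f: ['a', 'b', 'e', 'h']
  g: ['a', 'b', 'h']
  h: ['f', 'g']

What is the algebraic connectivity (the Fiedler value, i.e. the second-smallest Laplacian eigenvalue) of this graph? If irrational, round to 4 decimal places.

Reading degrees in the order [a, b, c, d, e, f, g, h] gives [2, 4, 1, 3, 3, 4, 3, 2]; set D = diag(2, 4, 1, 3, 3, 4, 3, 2) and form L = D - A. The smallest Laplacian eigenvalue is always 0. The next one, lambda_2 = 0.5761, measures how hard the graph is to disconnect: larger values mean better connectivity. By the matrix-tree theorem the graph has (1/8) * product of the nonzero eigenvalues = 84 spanning trees.

0.5761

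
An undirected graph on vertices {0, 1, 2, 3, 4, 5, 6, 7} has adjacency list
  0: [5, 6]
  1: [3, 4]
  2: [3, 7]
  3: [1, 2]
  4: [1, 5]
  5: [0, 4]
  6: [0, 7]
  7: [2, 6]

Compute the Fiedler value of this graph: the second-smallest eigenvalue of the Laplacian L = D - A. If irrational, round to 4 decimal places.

0.5858

Reading degrees in the order [0, 1, 2, 3, 4, 5, 6, 7] gives [2, 2, 2, 2, 2, 2, 2, 2]; set D = diag(2, 2, 2, 2, 2, 2, 2, 2) and form L = D - A. The smallest Laplacian eigenvalue is always 0. The next one, lambda_2 = 0.5858, measures how hard the graph is to disconnect: larger values mean better connectivity. By the matrix-tree theorem the graph has (1/8) * product of the nonzero eigenvalues = 8 spanning trees. The eigenvalues sum to 16, which equals trace(L) = 2|E|.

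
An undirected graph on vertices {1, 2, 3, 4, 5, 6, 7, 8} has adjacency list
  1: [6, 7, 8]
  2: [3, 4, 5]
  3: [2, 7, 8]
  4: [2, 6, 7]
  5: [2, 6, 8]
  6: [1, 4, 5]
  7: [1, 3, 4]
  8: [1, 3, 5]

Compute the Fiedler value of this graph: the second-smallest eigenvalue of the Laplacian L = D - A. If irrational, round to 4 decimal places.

2

Reading degrees in the order [1, 2, 3, 4, 5, 6, 7, 8] gives [3, 3, 3, 3, 3, 3, 3, 3]; set D = diag(3, 3, 3, 3, 3, 3, 3, 3) and form L = D - A. Computing the eigenvalues of L and sorting gives [0, 2, 2, 2, 4, 4, 4, 6]. The Fiedler value lambda_2 = 2 is strictly positive, so the graph is connected.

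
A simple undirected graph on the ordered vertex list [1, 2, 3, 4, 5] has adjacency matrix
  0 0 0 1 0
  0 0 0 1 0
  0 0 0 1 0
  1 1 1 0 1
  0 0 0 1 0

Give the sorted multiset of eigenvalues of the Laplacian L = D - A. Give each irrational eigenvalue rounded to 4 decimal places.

With the vertex order [1, 2, 3, 4, 5], the degrees are [1, 1, 1, 4, 1], giving D = diag(1, 1, 1, 4, 1) and L = D - A. Since every row of L sums to 0, the all-ones vector is in the kernel and 0 is an eigenvalue. The single zero eigenvalue shows the graph is connected. By the matrix-tree theorem the graph has (1/5) * product of the nonzero eigenvalues = 1 spanning tree.

[0, 1, 1, 1, 5]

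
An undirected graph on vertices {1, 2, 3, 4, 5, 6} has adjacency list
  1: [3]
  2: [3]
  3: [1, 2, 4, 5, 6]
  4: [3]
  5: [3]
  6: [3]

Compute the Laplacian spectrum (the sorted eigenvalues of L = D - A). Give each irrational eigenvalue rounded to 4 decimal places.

[0, 1, 1, 1, 1, 6]

With the vertex order [1, 2, 3, 4, 5, 6], the degrees are [1, 1, 5, 1, 1, 1], giving D = diag(1, 1, 5, 1, 1, 1) and L = D - A. Since every row of L sums to 0, the all-ones vector is in the kernel and 0 is an eigenvalue. The single zero eigenvalue shows the graph is connected. There is one zero in the spectrum, matching the 1 component.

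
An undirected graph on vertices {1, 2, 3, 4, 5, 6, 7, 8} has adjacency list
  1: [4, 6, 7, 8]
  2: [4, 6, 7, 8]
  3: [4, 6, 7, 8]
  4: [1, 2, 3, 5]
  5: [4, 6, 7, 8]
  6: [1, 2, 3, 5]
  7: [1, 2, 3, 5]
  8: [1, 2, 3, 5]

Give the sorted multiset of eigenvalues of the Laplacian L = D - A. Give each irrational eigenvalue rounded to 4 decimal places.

[0, 4, 4, 4, 4, 4, 4, 8]

With the vertex order [1, 2, 3, 4, 5, 6, 7, 8], the degrees are [4, 4, 4, 4, 4, 4, 4, 4], giving D = diag(4, 4, 4, 4, 4, 4, 4, 4) and L = D - A. Diagonalising L (or applying a numerical eigensolver to the 8x8 matrix) gives the spectrum above. The largest eigenvalue, 8, is at most the vertex count 8. The eigenvalues sum to 32, which equals trace(L) = 2|E|.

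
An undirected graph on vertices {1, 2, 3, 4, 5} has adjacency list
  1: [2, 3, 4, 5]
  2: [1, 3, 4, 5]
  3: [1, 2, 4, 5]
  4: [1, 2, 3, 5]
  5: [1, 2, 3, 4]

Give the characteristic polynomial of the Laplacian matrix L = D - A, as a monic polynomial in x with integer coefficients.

x^5 - 20x^4 + 150x^3 - 500x^2 + 625x

Reading degrees in the order [1, 2, 3, 4, 5] gives [4, 4, 4, 4, 4]; set D = diag(4, 4, 4, 4, 4) and form L = D - A. L has integer entries, so p(x) = det(xI - L) has integer coefficients. Expanding the determinant yields x^5 - 20x^4 + 150x^3 - 500x^2 + 625x. The coefficient of x^4 equals -trace(L) = -20, matching the sum of degrees. The largest eigenvalue, 5, is at most the vertex count 5.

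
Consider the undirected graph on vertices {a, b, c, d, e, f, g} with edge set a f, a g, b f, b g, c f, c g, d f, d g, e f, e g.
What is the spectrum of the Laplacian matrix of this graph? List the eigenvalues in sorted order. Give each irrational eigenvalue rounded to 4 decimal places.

Each diagonal entry of L is the vertex degree and each off-diagonal entry is -1 where an edge is present, 0 otherwise; in the order [a, b, c, d, e, f, g] the diagonal is [2, 2, 2, 2, 2, 5, 5]. L is symmetric positive semidefinite, so every eigenvalue is real and nonnegative. The largest eigenvalue, 7, is at most the vertex count 7. The eigenvalues sum to 20, which equals trace(L) = 2|E|.

[0, 2, 2, 2, 2, 5, 7]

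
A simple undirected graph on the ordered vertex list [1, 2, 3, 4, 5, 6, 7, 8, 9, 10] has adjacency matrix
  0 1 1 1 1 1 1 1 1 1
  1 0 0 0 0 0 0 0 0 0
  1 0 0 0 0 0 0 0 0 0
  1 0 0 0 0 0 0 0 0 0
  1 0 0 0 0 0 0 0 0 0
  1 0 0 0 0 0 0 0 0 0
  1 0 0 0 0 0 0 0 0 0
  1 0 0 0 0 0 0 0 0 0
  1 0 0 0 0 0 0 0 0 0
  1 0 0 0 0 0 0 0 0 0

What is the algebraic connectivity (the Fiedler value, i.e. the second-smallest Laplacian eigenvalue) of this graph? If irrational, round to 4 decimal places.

Reading degrees in the order [1, 2, 3, 4, 5, 6, 7, 8, 9, 10] gives [9, 1, 1, 1, 1, 1, 1, 1, 1, 1]; set D = diag(9, 1, 1, 1, 1, 1, 1, 1, 1, 1) and form L = D - A. The smallest Laplacian eigenvalue is always 0. The next one, lambda_2 = 1, measures how hard the graph is to disconnect: larger values mean better connectivity.

1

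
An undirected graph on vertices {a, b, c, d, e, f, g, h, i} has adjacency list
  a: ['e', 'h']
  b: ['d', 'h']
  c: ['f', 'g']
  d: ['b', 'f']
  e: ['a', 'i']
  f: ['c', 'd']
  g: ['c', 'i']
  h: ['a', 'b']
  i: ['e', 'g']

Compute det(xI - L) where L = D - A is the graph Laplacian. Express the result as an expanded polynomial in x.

x^9 - 18x^8 + 135x^7 - 546x^6 + 1287x^5 - 1782x^4 + 1386x^3 - 540x^2 + 81x

Reading degrees in the order [a, b, c, d, e, f, g, h, i] gives [2, 2, 2, 2, 2, 2, 2, 2, 2]; set D = diag(2, 2, 2, 2, 2, 2, 2, 2, 2) and form L = D - A. L has integer entries, so p(x) = det(xI - L) has integer coefficients. Expanding the determinant yields x^9 - 18x^8 + 135x^7 - 546x^6 + 1287x^5 - 1782x^4 + 1386x^3 - 540x^2 + 81x. The coefficient of x^8 equals -trace(L) = -18, matching the sum of degrees. There is one zero in the spectrum, matching the 1 component. By the matrix-tree theorem the graph has (1/9) * product of the nonzero eigenvalues = 9 spanning trees.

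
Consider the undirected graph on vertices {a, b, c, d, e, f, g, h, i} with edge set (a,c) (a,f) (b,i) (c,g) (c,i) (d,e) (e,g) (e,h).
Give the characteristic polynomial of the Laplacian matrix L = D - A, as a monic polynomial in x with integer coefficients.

Reading degrees in the order [a, b, c, d, e, f, g, h, i] gives [2, 1, 3, 1, 3, 1, 2, 1, 2]; set D = diag(2, 1, 3, 1, 3, 1, 2, 1, 2) and form L = D - A. L has integer entries, so p(x) = det(xI - L) has integer coefficients. Expanding the determinant yields x^9 - 16x^8 + 103x^7 - 344x^6 + 642x^5 - 672x^4 + 375x^3 - 98x^2 + 9x. The coefficient of x^8 equals -trace(L) = -16, matching the sum of degrees. There is one zero in the spectrum, matching the 1 component.

x^9 - 16x^8 + 103x^7 - 344x^6 + 642x^5 - 672x^4 + 375x^3 - 98x^2 + 9x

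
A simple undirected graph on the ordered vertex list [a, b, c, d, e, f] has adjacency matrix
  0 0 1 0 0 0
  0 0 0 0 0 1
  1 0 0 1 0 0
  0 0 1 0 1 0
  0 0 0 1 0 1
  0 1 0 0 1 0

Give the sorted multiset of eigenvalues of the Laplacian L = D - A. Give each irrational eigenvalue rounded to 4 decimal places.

With the vertex order [a, b, c, d, e, f], the degrees are [1, 1, 2, 2, 2, 2], giving D = diag(1, 1, 2, 2, 2, 2) and L = D - A. Since every row of L sums to 0, the all-ones vector is in the kernel and 0 is an eigenvalue. The single zero eigenvalue shows the graph is connected. By the matrix-tree theorem the graph has (1/6) * product of the nonzero eigenvalues = 1 spanning tree.

[0, 0.2679, 1, 2, 3, 3.7321]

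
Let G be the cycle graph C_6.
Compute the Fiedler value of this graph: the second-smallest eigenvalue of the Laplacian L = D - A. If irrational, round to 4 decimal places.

1

The graph has 6 vertices and degree multiset [2, 2, 2, 2, 2, 2]; D is the diagonal matrix of degrees and L = D - A. The smallest Laplacian eigenvalue is always 0. The next one, lambda_2 = 1, measures how hard the graph is to disconnect: larger values mean better connectivity. By the matrix-tree theorem the graph has (1/6) * product of the nonzero eigenvalues = 6 spanning trees.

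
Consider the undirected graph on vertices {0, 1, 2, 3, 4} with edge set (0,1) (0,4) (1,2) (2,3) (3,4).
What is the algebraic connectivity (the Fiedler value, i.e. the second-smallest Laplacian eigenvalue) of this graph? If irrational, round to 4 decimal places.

1.3820

Reading degrees in the order [0, 1, 2, 3, 4] gives [2, 2, 2, 2, 2]; set D = diag(2, 2, 2, 2, 2) and form L = D - A. Computing the eigenvalues of L and sorting gives [0, 1.3820, 1.3820, 3.6180, 3.6180]. The Fiedler value lambda_2 = 1.3820 is strictly positive, so the graph is connected.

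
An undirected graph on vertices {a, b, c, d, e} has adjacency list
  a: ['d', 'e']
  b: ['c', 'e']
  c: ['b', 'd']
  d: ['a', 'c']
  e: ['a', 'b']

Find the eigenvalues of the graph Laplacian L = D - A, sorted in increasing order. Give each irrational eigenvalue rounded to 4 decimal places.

Each diagonal entry of L is the vertex degree and each off-diagonal entry is -1 where an edge is present, 0 otherwise; in the order [a, b, c, d, e] the diagonal is [2, 2, 2, 2, 2]. L is symmetric positive semidefinite, so every eigenvalue is real and nonnegative. The single zero eigenvalue shows the graph is connected. There is one zero in the spectrum, matching the 1 component. By the matrix-tree theorem the graph has (1/5) * product of the nonzero eigenvalues = 5 spanning trees.

[0, 1.3820, 1.3820, 3.6180, 3.6180]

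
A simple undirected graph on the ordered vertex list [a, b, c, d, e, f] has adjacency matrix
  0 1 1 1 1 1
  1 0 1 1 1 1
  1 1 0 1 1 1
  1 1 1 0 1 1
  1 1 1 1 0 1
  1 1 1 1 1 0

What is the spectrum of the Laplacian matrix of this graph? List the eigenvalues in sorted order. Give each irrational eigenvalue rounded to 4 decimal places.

With the vertex order [a, b, c, d, e, f], the degrees are [5, 5, 5, 5, 5, 5], giving D = diag(5, 5, 5, 5, 5, 5) and L = D - A. Since every row of L sums to 0, the all-ones vector is in the kernel and 0 is an eigenvalue. The eigenvalues sum to 30, which equals trace(L) = 2|E|.

[0, 6, 6, 6, 6, 6]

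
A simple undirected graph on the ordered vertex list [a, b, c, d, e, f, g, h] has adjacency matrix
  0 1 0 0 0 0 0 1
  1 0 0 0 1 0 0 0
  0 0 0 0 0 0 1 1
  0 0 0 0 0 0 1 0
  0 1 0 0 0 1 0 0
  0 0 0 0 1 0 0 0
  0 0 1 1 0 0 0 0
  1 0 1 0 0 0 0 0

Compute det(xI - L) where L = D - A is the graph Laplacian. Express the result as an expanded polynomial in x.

Reading degrees in the order [a, b, c, d, e, f, g, h] gives [2, 2, 2, 1, 2, 1, 2, 2]; set D = diag(2, 2, 2, 1, 2, 1, 2, 2) and form L = D - A. L has integer entries, so p(x) = det(xI - L) has integer coefficients. Expanding the determinant yields x^8 - 14x^7 + 78x^6 - 220x^5 + 330x^4 - 252x^3 + 84x^2 - 8x. The constant term is 0 because L is singular (the all-ones vector lies in its kernel). By the matrix-tree theorem the graph has (1/8) * product of the nonzero eigenvalues = 1 spanning tree.

x^8 - 14x^7 + 78x^6 - 220x^5 + 330x^4 - 252x^3 + 84x^2 - 8x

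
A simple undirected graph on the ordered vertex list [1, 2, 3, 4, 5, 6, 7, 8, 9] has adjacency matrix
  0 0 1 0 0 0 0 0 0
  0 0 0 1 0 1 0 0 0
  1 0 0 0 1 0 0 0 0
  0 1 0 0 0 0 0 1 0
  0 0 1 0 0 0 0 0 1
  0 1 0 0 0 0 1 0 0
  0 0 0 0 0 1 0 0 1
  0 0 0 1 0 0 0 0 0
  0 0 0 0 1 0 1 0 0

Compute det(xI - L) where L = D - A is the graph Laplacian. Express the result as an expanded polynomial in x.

With the vertex order [1, 2, 3, 4, 5, 6, 7, 8, 9], the degrees are [1, 2, 2, 2, 2, 2, 2, 1, 2], giving D = diag(1, 2, 2, 2, 2, 2, 2, 1, 2) and L = D - A. Computing det(xI - L) by cofactor expansion (or equivalently via sum-over-permutations) gives x^9 - 16x^8 + 105x^7 - 364x^6 + 715x^5 - 792x^4 + 462x^3 - 120x^2 + 9x. The constant term is 0 because L is singular (the all-ones vector lies in its kernel). The eigenvalues sum to 16, which equals trace(L) = 2|E|. The largest eigenvalue, 3.8794, is at most the vertex count 9.

x^9 - 16x^8 + 105x^7 - 364x^6 + 715x^5 - 792x^4 + 462x^3 - 120x^2 + 9x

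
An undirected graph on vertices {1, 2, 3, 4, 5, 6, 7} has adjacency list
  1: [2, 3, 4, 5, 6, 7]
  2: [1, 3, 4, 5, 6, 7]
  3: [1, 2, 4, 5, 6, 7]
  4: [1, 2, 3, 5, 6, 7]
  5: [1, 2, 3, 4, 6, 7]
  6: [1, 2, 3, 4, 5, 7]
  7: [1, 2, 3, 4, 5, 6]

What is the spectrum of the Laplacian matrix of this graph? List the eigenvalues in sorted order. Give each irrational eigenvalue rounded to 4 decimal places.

Each diagonal entry of L is the vertex degree and each off-diagonal entry is -1 where an edge is present, 0 otherwise; in the order [1, 2, 3, 4, 5, 6, 7] the diagonal is [6, 6, 6, 6, 6, 6, 6]. The multiplicity of 0 as a Laplacian eigenvalue equals the number of connected components. The largest eigenvalue, 7, is at most the vertex count 7.

[0, 7, 7, 7, 7, 7, 7]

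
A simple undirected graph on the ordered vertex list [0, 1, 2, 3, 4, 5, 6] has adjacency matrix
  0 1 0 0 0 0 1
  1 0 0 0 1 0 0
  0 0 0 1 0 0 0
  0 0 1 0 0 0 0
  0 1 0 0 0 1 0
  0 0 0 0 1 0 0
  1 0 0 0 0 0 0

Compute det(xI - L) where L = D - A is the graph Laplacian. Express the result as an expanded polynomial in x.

x^7 - 10x^6 + 37x^5 - 62x^4 + 45x^3 - 10x^2

With the vertex order [0, 1, 2, 3, 4, 5, 6], the degrees are [2, 2, 1, 1, 2, 1, 1], giving D = diag(2, 2, 1, 1, 2, 1, 1) and L = D - A. L has integer entries, so p(x) = det(xI - L) has integer coefficients. Expanding the determinant yields x^7 - 10x^6 + 37x^5 - 62x^4 + 45x^3 - 10x^2. The constant term is 0 because L is singular (the all-ones vector lies in its kernel).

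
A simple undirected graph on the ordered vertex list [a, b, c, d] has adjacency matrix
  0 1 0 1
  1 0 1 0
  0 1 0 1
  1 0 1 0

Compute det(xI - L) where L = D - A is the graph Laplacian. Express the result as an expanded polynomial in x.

x^4 - 8x^3 + 20x^2 - 16x

Each diagonal entry of L is the vertex degree and each off-diagonal entry is -1 where an edge is present, 0 otherwise; in the order [a, b, c, d] the diagonal is [2, 2, 2, 2]. The eigenvalues of L are [0, 2, 2, 4]; the characteristic polynomial is the product of (x - lambda_i), which multiplies out to x^4 - 8x^3 + 20x^2 - 16x. The coefficient of x^3 equals -trace(L) = -8, matching the sum of degrees. The largest eigenvalue, 4, is at most the vertex count 4.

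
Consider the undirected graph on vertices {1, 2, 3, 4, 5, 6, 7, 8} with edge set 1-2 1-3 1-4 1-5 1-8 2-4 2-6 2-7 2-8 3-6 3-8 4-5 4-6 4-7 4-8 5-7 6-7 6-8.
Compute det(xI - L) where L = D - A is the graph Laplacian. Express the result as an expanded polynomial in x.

Reading degrees in the order [1, 2, 3, 4, 5, 6, 7, 8] gives [5, 5, 3, 6, 3, 5, 4, 5]; set D = diag(5, 5, 3, 6, 3, 5, 4, 5) and form L = D - A. Computing det(xI - L) by cofactor expansion (or equivalently via sum-over-permutations) gives x^8 - 36x^7 + 545x^6 - 4488x^5 + 21658x^4 - 61074x^3 + 92881x^2 - 58544x. The constant term is 0 because L is singular (the all-ones vector lies in its kernel). There is one zero in the spectrum, matching the 1 component.

x^8 - 36x^7 + 545x^6 - 4488x^5 + 21658x^4 - 61074x^3 + 92881x^2 - 58544x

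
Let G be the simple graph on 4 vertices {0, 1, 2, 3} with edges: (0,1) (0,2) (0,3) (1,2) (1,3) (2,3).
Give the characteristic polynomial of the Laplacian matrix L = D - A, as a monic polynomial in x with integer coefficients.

With the vertex order [0, 1, 2, 3], the degrees are [3, 3, 3, 3], giving D = diag(3, 3, 3, 3) and L = D - A. L has integer entries, so p(x) = det(xI - L) has integer coefficients. Expanding the determinant yields x^4 - 12x^3 + 48x^2 - 64x. The coefficient of x^3 equals -trace(L) = -12, matching the sum of degrees. By the matrix-tree theorem the graph has (1/4) * product of the nonzero eigenvalues = 16 spanning trees. There is one zero in the spectrum, matching the 1 component.

x^4 - 12x^3 + 48x^2 - 64x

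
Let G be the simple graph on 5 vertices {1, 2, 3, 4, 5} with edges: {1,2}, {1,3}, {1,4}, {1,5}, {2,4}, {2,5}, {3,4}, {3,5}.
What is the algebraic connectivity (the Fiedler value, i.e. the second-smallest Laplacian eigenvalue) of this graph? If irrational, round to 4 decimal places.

3

With the vertex order [1, 2, 3, 4, 5], the degrees are [4, 3, 3, 3, 3], giving D = diag(4, 3, 3, 3, 3) and L = D - A. The sorted Laplacian eigenvalues are [0, 3, 3, 5, 5]; the algebraic connectivity is the second entry, 3. The eigenvalues sum to 16, which equals trace(L) = 2|E|. The largest eigenvalue, 5, is at most the vertex count 5.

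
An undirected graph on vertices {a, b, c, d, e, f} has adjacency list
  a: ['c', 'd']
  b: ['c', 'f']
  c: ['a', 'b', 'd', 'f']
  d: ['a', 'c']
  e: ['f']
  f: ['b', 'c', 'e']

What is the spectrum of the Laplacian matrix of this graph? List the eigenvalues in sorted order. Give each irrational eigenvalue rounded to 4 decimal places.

Reading degrees in the order [a, b, c, d, e, f] gives [2, 2, 4, 2, 1, 3]; set D = diag(2, 2, 4, 2, 1, 3) and form L = D - A. L is symmetric positive semidefinite, so every eigenvalue is real and nonnegative. The single zero eigenvalue shows the graph is connected. By the matrix-tree theorem the graph has (1/6) * product of the nonzero eigenvalues = 9 spanning trees. The eigenvalues sum to 14, which equals trace(L) = 2|E|.

[0, 0.6314, 1.4738, 3, 3.7877, 5.1071]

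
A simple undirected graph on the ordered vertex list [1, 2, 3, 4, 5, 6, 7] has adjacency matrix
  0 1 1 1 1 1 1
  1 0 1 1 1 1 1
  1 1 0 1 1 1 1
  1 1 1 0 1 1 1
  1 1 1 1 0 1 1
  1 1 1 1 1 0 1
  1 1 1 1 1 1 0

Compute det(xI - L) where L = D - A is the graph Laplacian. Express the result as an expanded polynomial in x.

x^7 - 42x^6 + 735x^5 - 6860x^4 + 36015x^3 - 100842x^2 + 117649x

Each diagonal entry of L is the vertex degree and each off-diagonal entry is -1 where an edge is present, 0 otherwise; in the order [1, 2, 3, 4, 5, 6, 7] the diagonal is [6, 6, 6, 6, 6, 6, 6]. The eigenvalues of L are [0, 7, 7, 7, 7, 7, 7]; the characteristic polynomial is the product of (x - lambda_i), which multiplies out to x^7 - 42x^6 + 735x^5 - 6860x^4 + 36015x^3 - 100842x^2 + 117649x. Since p(0) = det(-L) = 0, x divides p(x). The largest eigenvalue, 7, is at most the vertex count 7.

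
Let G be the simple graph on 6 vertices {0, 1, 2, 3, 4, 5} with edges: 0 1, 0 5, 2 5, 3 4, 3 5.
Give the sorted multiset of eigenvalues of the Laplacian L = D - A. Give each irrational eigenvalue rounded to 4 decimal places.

[0, 0.3820, 0.6972, 2, 2.6180, 4.3028]

Each diagonal entry of L is the vertex degree and each off-diagonal entry is -1 where an edge is present, 0 otherwise; in the order [0, 1, 2, 3, 4, 5] the diagonal is [2, 1, 1, 2, 1, 3]. Since every row of L sums to 0, the all-ones vector is in the kernel and 0 is an eigenvalue.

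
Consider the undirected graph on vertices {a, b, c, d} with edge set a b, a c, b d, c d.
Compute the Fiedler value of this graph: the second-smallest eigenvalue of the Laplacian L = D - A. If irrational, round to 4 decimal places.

2

Each diagonal entry of L is the vertex degree and each off-diagonal entry is -1 where an edge is present, 0 otherwise; in the order [a, b, c, d] the diagonal is [2, 2, 2, 2]. The sorted Laplacian eigenvalues are [0, 2, 2, 4]; the algebraic connectivity is the second entry, 2.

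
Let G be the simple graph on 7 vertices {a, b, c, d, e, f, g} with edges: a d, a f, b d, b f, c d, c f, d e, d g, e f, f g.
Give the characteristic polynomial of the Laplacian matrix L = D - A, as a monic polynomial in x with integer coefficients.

Each diagonal entry of L is the vertex degree and each off-diagonal entry is -1 where an edge is present, 0 otherwise; in the order [a, b, c, d, e, f, g] the diagonal is [2, 2, 2, 5, 2, 5, 2]. Computing det(xI - L) by cofactor expansion (or equivalently via sum-over-permutations) gives x^7 - 20x^6 + 155x^5 - 600x^4 + 1240x^3 - 1312x^2 + 560x. Since p(0) = det(-L) = 0, x divides p(x). The largest eigenvalue, 7, is at most the vertex count 7.

x^7 - 20x^6 + 155x^5 - 600x^4 + 1240x^3 - 1312x^2 + 560x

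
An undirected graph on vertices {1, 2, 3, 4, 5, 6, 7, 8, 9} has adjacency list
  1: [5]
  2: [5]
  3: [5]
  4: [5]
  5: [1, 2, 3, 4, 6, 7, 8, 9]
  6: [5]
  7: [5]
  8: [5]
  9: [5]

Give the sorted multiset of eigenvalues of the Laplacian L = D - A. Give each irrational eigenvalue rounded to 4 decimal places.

Reading degrees in the order [1, 2, 3, 4, 5, 6, 7, 8, 9] gives [1, 1, 1, 1, 8, 1, 1, 1, 1]; set D = diag(1, 1, 1, 1, 8, 1, 1, 1, 1) and form L = D - A. The multiplicity of 0 as a Laplacian eigenvalue equals the number of connected components. The eigenvalues sum to 16, which equals trace(L) = 2|E|. The largest eigenvalue, 9, is at most the vertex count 9.

[0, 1, 1, 1, 1, 1, 1, 1, 9]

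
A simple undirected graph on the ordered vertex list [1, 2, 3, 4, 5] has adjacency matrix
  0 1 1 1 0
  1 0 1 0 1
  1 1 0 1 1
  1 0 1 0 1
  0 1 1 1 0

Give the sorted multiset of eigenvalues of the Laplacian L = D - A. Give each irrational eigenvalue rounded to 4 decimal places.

[0, 3, 3, 5, 5]

Each diagonal entry of L is the vertex degree and each off-diagonal entry is -1 where an edge is present, 0 otherwise; in the order [1, 2, 3, 4, 5] the diagonal is [3, 3, 4, 3, 3]. L is symmetric positive semidefinite, so every eigenvalue is real and nonnegative. The single zero eigenvalue shows the graph is connected. The eigenvalues sum to 16, which equals trace(L) = 2|E|.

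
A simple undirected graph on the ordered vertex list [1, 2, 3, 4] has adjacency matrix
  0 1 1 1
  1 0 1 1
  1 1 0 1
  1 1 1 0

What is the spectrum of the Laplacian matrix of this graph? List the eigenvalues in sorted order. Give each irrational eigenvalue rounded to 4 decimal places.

Reading degrees in the order [1, 2, 3, 4] gives [3, 3, 3, 3]; set D = diag(3, 3, 3, 3) and form L = D - A. L is symmetric positive semidefinite, so every eigenvalue is real and nonnegative. The eigenvalues sum to 12, which equals trace(L) = 2|E|. By the matrix-tree theorem the graph has (1/4) * product of the nonzero eigenvalues = 16 spanning trees.

[0, 4, 4, 4]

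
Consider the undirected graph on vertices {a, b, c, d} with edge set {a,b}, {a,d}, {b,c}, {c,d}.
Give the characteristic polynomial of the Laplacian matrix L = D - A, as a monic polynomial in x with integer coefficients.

With the vertex order [a, b, c, d], the degrees are [2, 2, 2, 2], giving D = diag(2, 2, 2, 2) and L = D - A. The eigenvalues of L are [0, 2, 2, 4]; the characteristic polynomial is the product of (x - lambda_i), which multiplies out to x^4 - 8x^3 + 20x^2 - 16x. The coefficient of x^3 equals -trace(L) = -8, matching the sum of degrees. The eigenvalues sum to 8, which equals trace(L) = 2|E|.

x^4 - 8x^3 + 20x^2 - 16x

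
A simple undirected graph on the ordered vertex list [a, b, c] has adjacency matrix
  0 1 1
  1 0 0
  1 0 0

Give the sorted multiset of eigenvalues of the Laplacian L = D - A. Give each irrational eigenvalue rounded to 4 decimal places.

[0, 1, 3]

Each diagonal entry of L is the vertex degree and each off-diagonal entry is -1 where an edge is present, 0 otherwise; in the order [a, b, c] the diagonal is [2, 1, 1]. L is symmetric positive semidefinite, so every eigenvalue is real and nonnegative. The single zero eigenvalue shows the graph is connected. By the matrix-tree theorem the graph has (1/3) * product of the nonzero eigenvalues = 1 spanning tree. There is one zero in the spectrum, matching the 1 component.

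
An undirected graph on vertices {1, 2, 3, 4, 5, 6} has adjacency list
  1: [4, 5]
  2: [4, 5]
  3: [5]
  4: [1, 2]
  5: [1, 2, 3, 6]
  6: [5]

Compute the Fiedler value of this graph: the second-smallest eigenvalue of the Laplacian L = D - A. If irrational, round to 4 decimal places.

Reading degrees in the order [1, 2, 3, 4, 5, 6] gives [2, 2, 1, 2, 4, 1]; set D = diag(2, 2, 1, 2, 4, 1) and form L = D - A. The sorted Laplacian eigenvalues are [0, 0.7639, 1, 2, 3, 5.2361]; the algebraic connectivity is the second entry, 0.7639. There is one zero in the spectrum, matching the 1 component.

0.7639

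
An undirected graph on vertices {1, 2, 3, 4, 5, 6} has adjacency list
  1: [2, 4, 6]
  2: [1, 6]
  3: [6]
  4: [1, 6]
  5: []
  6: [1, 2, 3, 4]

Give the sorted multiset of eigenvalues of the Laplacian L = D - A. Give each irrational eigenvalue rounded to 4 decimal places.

Reading degrees in the order [1, 2, 3, 4, 5, 6] gives [3, 2, 1, 2, 0, 4]; set D = diag(3, 2, 1, 2, 0, 4) and form L = D - A. Diagonalising L (or applying a numerical eigensolver to the 6x6 matrix) gives the spectrum above. The 2 zero eigenvalues correspond to the 2 connected components. The eigenvalues sum to 12, which equals trace(L) = 2|E|.

[0, 0, 1, 2, 4, 5]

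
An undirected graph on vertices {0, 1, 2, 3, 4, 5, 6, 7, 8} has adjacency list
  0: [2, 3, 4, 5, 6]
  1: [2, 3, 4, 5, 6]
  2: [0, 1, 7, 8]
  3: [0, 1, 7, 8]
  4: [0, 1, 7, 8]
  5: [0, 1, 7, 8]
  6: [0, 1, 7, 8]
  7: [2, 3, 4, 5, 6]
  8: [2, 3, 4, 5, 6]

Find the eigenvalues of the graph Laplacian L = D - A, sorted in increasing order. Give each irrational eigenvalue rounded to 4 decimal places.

With the vertex order [0, 1, 2, 3, 4, 5, 6, 7, 8], the degrees are [5, 5, 4, 4, 4, 4, 4, 5, 5], giving D = diag(5, 5, 4, 4, 4, 4, 4, 5, 5) and L = D - A. L is symmetric positive semidefinite, so every eigenvalue is real and nonnegative.

[0, 4, 4, 4, 4, 5, 5, 5, 9]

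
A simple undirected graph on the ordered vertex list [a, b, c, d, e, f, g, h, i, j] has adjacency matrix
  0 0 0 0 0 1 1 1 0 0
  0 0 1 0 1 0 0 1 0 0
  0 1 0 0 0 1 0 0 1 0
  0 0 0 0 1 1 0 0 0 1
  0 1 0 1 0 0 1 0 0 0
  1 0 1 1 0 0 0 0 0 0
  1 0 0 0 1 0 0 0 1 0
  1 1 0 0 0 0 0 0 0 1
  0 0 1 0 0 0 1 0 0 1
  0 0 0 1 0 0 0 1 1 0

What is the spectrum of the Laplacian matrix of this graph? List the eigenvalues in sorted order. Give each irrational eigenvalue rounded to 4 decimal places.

[0, 2, 2, 2, 2, 2, 5, 5, 5, 5]

With the vertex order [a, b, c, d, e, f, g, h, i, j], the degrees are [3, 3, 3, 3, 3, 3, 3, 3, 3, 3], giving D = diag(3, 3, 3, 3, 3, 3, 3, 3, 3, 3) and L = D - A. Since every row of L sums to 0, the all-ones vector is in the kernel and 0 is an eigenvalue. The eigenvalues sum to 30, which equals trace(L) = 2|E|.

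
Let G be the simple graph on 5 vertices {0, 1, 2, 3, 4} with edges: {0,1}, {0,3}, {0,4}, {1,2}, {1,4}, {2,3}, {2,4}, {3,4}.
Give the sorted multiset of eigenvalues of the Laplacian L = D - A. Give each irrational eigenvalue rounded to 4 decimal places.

Reading degrees in the order [0, 1, 2, 3, 4] gives [3, 3, 3, 3, 4]; set D = diag(3, 3, 3, 3, 4) and form L = D - A. The multiplicity of 0 as a Laplacian eigenvalue equals the number of connected components. There is one zero in the spectrum, matching the 1 component. The eigenvalues sum to 16, which equals trace(L) = 2|E|.

[0, 3, 3, 5, 5]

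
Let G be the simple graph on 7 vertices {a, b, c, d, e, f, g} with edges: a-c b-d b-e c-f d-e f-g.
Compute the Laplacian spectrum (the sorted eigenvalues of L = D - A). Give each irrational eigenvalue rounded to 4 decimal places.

Reading degrees in the order [a, b, c, d, e, f, g] gives [1, 2, 2, 2, 2, 2, 1]; set D = diag(1, 2, 2, 2, 2, 2, 1) and form L = D - A. Since every row of L sums to 0, the all-ones vector is in the kernel and 0 is an eigenvalue. The 2 zero eigenvalues correspond to the 2 connected components. The eigenvalues sum to 12, which equals trace(L) = 2|E|.

[0, 0, 0.5858, 2, 3, 3, 3.4142]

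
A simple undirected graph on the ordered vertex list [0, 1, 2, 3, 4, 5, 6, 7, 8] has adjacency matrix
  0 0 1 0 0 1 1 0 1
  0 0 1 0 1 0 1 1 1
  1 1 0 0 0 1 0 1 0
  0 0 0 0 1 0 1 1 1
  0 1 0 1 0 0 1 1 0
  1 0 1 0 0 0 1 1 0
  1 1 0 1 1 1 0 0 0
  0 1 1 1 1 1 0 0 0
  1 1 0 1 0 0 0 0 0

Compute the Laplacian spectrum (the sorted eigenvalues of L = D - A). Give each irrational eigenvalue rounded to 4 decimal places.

With the vertex order [0, 1, 2, 3, 4, 5, 6, 7, 8], the degrees are [4, 5, 4, 4, 4, 4, 5, 5, 3], giving D = diag(4, 5, 4, 4, 4, 4, 5, 5, 3) and L = D - A. L is symmetric positive semidefinite, so every eigenvalue is real and nonnegative.

[0, 2.3878, 2.6849, 3.8725, 4.4962, 5.1450, 5.6132, 6.3199, 7.4804]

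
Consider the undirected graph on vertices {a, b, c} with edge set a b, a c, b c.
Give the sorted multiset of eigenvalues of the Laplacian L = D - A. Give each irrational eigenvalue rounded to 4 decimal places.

[0, 3, 3]

With the vertex order [a, b, c], the degrees are [2, 2, 2], giving D = diag(2, 2, 2) and L = D - A. The multiplicity of 0 as a Laplacian eigenvalue equals the number of connected components. The single zero eigenvalue shows the graph is connected.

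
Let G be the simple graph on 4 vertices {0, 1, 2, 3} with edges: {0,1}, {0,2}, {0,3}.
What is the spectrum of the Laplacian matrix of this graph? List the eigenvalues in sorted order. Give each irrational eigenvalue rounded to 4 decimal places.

[0, 1, 1, 4]

Each diagonal entry of L is the vertex degree and each off-diagonal entry is -1 where an edge is present, 0 otherwise; in the order [0, 1, 2, 3] the diagonal is [3, 1, 1, 1]. L is symmetric positive semidefinite, so every eigenvalue is real and nonnegative. By the matrix-tree theorem the graph has (1/4) * product of the nonzero eigenvalues = 1 spanning tree. The largest eigenvalue, 4, is at most the vertex count 4.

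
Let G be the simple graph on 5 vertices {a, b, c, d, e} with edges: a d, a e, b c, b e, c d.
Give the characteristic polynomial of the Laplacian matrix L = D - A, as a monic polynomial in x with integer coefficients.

With the vertex order [a, b, c, d, e], the degrees are [2, 2, 2, 2, 2], giving D = diag(2, 2, 2, 2, 2) and L = D - A. Computing det(xI - L) by cofactor expansion (or equivalently via sum-over-permutations) gives x^5 - 10x^4 + 35x^3 - 50x^2 + 25x. The coefficient of x^4 equals -trace(L) = -10, matching the sum of degrees. The largest eigenvalue, 3.6180, is at most the vertex count 5. There is one zero in the spectrum, matching the 1 component.

x^5 - 10x^4 + 35x^3 - 50x^2 + 25x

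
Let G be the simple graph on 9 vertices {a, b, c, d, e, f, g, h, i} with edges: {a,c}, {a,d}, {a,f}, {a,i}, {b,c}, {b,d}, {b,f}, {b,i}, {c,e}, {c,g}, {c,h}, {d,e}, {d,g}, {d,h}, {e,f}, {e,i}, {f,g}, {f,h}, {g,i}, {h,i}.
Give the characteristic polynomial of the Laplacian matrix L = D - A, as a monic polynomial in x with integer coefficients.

x^9 - 40x^8 + 690x^7 - 6720x^6 + 40485x^5 - 154704x^4 + 366560x^3 - 492800x^2 + 288000x

Reading degrees in the order [a, b, c, d, e, f, g, h, i] gives [4, 4, 5, 5, 4, 5, 4, 4, 5]; set D = diag(4, 4, 5, 5, 4, 5, 4, 4, 5) and form L = D - A. The eigenvalues of L are [0, 4, 4, 4, 4, 5, 5, 5, 9]; the characteristic polynomial is the product of (x - lambda_i), which multiplies out to x^9 - 40x^8 + 690x^7 - 6720x^6 + 40485x^5 - 154704x^4 + 366560x^3 - 492800x^2 + 288000x. The constant term is 0 because L is singular (the all-ones vector lies in its kernel).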